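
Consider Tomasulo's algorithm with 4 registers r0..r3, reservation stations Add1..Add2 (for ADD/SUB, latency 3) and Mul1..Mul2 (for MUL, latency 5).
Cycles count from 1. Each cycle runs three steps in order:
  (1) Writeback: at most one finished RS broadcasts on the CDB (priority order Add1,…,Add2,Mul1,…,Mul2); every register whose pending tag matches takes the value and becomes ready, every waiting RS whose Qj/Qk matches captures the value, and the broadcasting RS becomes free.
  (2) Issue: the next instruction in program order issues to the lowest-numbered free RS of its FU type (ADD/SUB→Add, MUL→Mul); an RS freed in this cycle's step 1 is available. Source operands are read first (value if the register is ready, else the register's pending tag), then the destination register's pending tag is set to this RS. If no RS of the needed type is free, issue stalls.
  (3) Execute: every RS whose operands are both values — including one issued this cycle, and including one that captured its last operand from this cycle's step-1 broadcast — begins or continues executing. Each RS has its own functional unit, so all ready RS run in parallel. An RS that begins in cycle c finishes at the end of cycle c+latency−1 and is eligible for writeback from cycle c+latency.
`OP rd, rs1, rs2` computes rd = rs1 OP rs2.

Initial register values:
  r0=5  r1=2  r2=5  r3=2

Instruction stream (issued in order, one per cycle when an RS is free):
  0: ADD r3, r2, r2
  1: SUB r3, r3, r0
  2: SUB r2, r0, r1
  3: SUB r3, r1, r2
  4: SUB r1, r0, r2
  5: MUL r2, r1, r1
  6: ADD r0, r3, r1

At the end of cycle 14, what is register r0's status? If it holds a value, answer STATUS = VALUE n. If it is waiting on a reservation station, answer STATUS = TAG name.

c1: issue ADD r3<-Add1 | r0:5,r1:2,r2:5,r3:Add1
c2: issue SUB r3<-Add2 | r0:5,r1:2,r2:5,r3:Add2
c3: stall | r0:5,r1:2,r2:5,r3:Add2
c4: CDB Add1=10; issue SUB r2<-Add1 | r0:5,r1:2,r2:Add1,r3:Add2
c5: stall | r0:5,r1:2,r2:Add1,r3:Add2
c6: stall | r0:5,r1:2,r2:Add1,r3:Add2
c7: CDB Add1=3; issue SUB r3<-Add1 | r0:5,r1:2,r2:3,r3:Add1
c8: CDB Add2=5; issue SUB r1<-Add2 | r0:5,r1:Add2,r2:3,r3:Add1
c9: issue MUL r2<-Mul1 | r0:5,r1:Add2,r2:Mul1,r3:Add1
c10: CDB Add1=-1; issue ADD r0<-Add1 | r0:Add1,r1:Add2,r2:Mul1,r3:-1
c11: CDB Add2=2 | r0:Add1,r1:2,r2:Mul1,r3:-1
c12: - | r0:Add1,r1:2,r2:Mul1,r3:-1
c13: - | r0:Add1,r1:2,r2:Mul1,r3:-1
c14: CDB Add1=1 | r0:1,r1:2,r2:Mul1,r3:-1

STATUS = VALUE 1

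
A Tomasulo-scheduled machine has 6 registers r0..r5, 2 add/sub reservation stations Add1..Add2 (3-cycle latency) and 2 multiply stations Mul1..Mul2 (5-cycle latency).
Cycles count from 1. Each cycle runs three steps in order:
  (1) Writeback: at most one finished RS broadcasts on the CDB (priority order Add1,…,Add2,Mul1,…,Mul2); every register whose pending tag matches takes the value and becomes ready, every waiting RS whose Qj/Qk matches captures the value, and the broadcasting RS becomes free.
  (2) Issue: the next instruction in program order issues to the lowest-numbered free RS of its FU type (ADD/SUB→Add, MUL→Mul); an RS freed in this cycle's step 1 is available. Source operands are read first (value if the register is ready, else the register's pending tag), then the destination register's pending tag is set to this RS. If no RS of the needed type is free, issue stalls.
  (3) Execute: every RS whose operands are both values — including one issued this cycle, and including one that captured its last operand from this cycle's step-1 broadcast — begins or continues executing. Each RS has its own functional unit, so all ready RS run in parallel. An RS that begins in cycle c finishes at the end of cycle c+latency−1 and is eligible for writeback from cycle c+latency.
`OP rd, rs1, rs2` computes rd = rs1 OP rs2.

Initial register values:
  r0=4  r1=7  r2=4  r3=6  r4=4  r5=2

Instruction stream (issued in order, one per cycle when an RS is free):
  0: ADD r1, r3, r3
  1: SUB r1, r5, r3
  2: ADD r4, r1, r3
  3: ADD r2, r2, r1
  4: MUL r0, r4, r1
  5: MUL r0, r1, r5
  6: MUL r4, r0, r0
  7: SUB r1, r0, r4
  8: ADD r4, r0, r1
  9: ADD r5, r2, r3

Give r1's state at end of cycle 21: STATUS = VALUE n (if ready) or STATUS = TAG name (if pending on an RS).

c1: issue ADD r1<-Add1 | r0:4,r1:Add1,r2:4,r3:6,r4:4,r5:2
c2: issue SUB r1<-Add2 | r0:4,r1:Add2,r2:4,r3:6,r4:4,r5:2
c3: stall | r0:4,r1:Add2,r2:4,r3:6,r4:4,r5:2
c4: CDB Add1=12; issue ADD r4<-Add1 | r0:4,r1:Add2,r2:4,r3:6,r4:Add1,r5:2
c5: CDB Add2=-4; issue ADD r2<-Add2 | r0:4,r1:-4,r2:Add2,r3:6,r4:Add1,r5:2
c6: issue MUL r0<-Mul1 | r0:Mul1,r1:-4,r2:Add2,r3:6,r4:Add1,r5:2
c7: issue MUL r0<-Mul2 | r0:Mul2,r1:-4,r2:Add2,r3:6,r4:Add1,r5:2
c8: CDB Add1=2; stall | r0:Mul2,r1:-4,r2:Add2,r3:6,r4:2,r5:2
c9: CDB Add2=0; stall | r0:Mul2,r1:-4,r2:0,r3:6,r4:2,r5:2
c10: stall | r0:Mul2,r1:-4,r2:0,r3:6,r4:2,r5:2
c11: stall | r0:Mul2,r1:-4,r2:0,r3:6,r4:2,r5:2
c12: CDB Mul2=-8; issue MUL r4<-Mul2 | r0:-8,r1:-4,r2:0,r3:6,r4:Mul2,r5:2
c13: CDB Mul1=-8; issue SUB r1<-Add1 | r0:-8,r1:Add1,r2:0,r3:6,r4:Mul2,r5:2
c14: issue ADD r4<-Add2 | r0:-8,r1:Add1,r2:0,r3:6,r4:Add2,r5:2
c15: stall | r0:-8,r1:Add1,r2:0,r3:6,r4:Add2,r5:2
c16: stall | r0:-8,r1:Add1,r2:0,r3:6,r4:Add2,r5:2
c17: CDB Mul2=64; stall | r0:-8,r1:Add1,r2:0,r3:6,r4:Add2,r5:2
c18: stall | r0:-8,r1:Add1,r2:0,r3:6,r4:Add2,r5:2
c19: stall | r0:-8,r1:Add1,r2:0,r3:6,r4:Add2,r5:2
c20: CDB Add1=-72; issue ADD r5<-Add1 | r0:-8,r1:-72,r2:0,r3:6,r4:Add2,r5:Add1
c21: - | r0:-8,r1:-72,r2:0,r3:6,r4:Add2,r5:Add1

STATUS = VALUE -72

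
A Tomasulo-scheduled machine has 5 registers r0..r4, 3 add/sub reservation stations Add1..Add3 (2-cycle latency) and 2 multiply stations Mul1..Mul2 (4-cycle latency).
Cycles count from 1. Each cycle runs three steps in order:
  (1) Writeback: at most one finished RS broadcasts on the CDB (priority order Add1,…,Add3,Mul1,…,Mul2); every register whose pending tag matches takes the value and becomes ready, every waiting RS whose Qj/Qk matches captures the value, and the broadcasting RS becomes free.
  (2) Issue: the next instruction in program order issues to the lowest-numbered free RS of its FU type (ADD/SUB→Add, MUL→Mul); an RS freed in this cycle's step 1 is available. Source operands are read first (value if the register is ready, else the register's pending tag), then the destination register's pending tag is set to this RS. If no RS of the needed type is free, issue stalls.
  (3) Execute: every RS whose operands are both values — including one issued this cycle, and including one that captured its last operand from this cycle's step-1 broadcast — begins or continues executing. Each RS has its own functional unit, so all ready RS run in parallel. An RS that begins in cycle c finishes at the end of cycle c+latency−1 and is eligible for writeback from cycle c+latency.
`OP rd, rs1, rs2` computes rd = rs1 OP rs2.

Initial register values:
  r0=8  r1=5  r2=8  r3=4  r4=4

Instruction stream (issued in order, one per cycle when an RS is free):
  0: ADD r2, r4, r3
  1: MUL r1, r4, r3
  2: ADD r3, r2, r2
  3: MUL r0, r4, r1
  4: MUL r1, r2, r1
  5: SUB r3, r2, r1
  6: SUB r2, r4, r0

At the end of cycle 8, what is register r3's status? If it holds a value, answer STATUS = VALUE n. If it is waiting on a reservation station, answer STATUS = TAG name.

  c1: issue ADD r2<-Add1  regs: r0:8,r1:5,r2:Add1,r3:4,r4:4
  c2: issue MUL r1<-Mul1  regs: r0:8,r1:Mul1,r2:Add1,r3:4,r4:4
  c3: CDB Add1=8; issue ADD r3<-Add1  regs: r0:8,r1:Mul1,r2:8,r3:Add1,r4:4
  c4: issue MUL r0<-Mul2  regs: r0:Mul2,r1:Mul1,r2:8,r3:Add1,r4:4
  c5: CDB Add1=16; stall  regs: r0:Mul2,r1:Mul1,r2:8,r3:16,r4:4
  c6: CDB Mul1=16; issue MUL r1<-Mul1  regs: r0:Mul2,r1:Mul1,r2:8,r3:16,r4:4
  c7: issue SUB r3<-Add1  regs: r0:Mul2,r1:Mul1,r2:8,r3:Add1,r4:4
  c8: issue SUB r2<-Add2  regs: r0:Mul2,r1:Mul1,r2:Add2,r3:Add1,r4:4

STATUS = TAG Add1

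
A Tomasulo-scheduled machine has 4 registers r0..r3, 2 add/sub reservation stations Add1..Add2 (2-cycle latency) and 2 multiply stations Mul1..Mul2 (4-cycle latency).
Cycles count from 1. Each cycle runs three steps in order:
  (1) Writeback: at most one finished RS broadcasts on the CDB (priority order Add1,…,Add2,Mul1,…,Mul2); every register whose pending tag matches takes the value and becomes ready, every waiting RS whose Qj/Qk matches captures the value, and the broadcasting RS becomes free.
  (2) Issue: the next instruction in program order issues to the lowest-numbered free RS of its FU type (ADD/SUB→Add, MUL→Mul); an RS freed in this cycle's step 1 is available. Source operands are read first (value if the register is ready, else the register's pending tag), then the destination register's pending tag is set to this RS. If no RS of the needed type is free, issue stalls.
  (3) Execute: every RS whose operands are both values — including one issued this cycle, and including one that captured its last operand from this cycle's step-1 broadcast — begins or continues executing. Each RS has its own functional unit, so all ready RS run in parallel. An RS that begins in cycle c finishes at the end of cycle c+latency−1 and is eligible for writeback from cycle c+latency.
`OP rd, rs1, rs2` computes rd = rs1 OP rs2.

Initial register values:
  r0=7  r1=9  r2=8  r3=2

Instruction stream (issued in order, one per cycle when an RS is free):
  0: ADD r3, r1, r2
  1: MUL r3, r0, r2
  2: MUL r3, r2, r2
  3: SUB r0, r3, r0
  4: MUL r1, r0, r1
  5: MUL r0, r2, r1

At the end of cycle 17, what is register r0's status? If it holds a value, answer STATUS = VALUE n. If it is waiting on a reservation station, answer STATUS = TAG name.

STATUS = VALUE 4104

c1: issue ADD r3<-Add1 | r0:7,r1:9,r2:8,r3:Add1
c2: issue MUL r3<-Mul1 | r0:7,r1:9,r2:8,r3:Mul1
c3: CDB Add1=17; issue MUL r3<-Mul2 | r0:7,r1:9,r2:8,r3:Mul2
c4: issue SUB r0<-Add1 | r0:Add1,r1:9,r2:8,r3:Mul2
c5: stall | r0:Add1,r1:9,r2:8,r3:Mul2
c6: CDB Mul1=56; issue MUL r1<-Mul1 | r0:Add1,r1:Mul1,r2:8,r3:Mul2
c7: CDB Mul2=64; issue MUL r0<-Mul2 | r0:Mul2,r1:Mul1,r2:8,r3:64
c8: - | r0:Mul2,r1:Mul1,r2:8,r3:64
c9: CDB Add1=57 | r0:Mul2,r1:Mul1,r2:8,r3:64
c10: - | r0:Mul2,r1:Mul1,r2:8,r3:64
c11: - | r0:Mul2,r1:Mul1,r2:8,r3:64
c12: - | r0:Mul2,r1:Mul1,r2:8,r3:64
c13: CDB Mul1=513 | r0:Mul2,r1:513,r2:8,r3:64
c14: - | r0:Mul2,r1:513,r2:8,r3:64
c15: - | r0:Mul2,r1:513,r2:8,r3:64
c16: - | r0:Mul2,r1:513,r2:8,r3:64
c17: CDB Mul2=4104 | r0:4104,r1:513,r2:8,r3:64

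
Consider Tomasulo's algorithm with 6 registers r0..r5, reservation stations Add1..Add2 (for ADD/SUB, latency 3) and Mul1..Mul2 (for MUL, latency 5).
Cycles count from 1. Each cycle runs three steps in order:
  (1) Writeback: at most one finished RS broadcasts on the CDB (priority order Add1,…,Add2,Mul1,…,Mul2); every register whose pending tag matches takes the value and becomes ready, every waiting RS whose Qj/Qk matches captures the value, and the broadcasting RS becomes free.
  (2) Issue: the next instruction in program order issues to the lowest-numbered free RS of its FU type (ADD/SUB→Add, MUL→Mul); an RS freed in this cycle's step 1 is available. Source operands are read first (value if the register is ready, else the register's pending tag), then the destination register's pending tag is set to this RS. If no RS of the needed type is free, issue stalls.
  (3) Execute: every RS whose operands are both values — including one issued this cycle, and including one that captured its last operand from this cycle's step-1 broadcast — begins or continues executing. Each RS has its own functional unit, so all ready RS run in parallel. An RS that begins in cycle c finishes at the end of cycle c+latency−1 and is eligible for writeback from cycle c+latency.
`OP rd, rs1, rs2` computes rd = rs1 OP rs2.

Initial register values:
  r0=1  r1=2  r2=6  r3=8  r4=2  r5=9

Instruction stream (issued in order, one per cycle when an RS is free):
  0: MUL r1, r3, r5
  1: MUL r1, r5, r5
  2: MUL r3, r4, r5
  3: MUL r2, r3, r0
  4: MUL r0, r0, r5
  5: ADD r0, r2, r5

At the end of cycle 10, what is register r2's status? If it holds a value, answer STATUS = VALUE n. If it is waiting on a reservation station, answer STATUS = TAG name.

  c1: issue MUL r1<-Mul1  regs: r0:1,r1:Mul1,r2:6,r3:8,r4:2,r5:9
  c2: issue MUL r1<-Mul2  regs: r0:1,r1:Mul2,r2:6,r3:8,r4:2,r5:9
  c3: stall  regs: r0:1,r1:Mul2,r2:6,r3:8,r4:2,r5:9
  c4: stall  regs: r0:1,r1:Mul2,r2:6,r3:8,r4:2,r5:9
  c5: stall  regs: r0:1,r1:Mul2,r2:6,r3:8,r4:2,r5:9
  c6: CDB Mul1=72; issue MUL r3<-Mul1  regs: r0:1,r1:Mul2,r2:6,r3:Mul1,r4:2,r5:9
  c7: CDB Mul2=81; issue MUL r2<-Mul2  regs: r0:1,r1:81,r2:Mul2,r3:Mul1,r4:2,r5:9
  c8: stall  regs: r0:1,r1:81,r2:Mul2,r3:Mul1,r4:2,r5:9
  c9: stall  regs: r0:1,r1:81,r2:Mul2,r3:Mul1,r4:2,r5:9
  c10: stall  regs: r0:1,r1:81,r2:Mul2,r3:Mul1,r4:2,r5:9

STATUS = TAG Mul2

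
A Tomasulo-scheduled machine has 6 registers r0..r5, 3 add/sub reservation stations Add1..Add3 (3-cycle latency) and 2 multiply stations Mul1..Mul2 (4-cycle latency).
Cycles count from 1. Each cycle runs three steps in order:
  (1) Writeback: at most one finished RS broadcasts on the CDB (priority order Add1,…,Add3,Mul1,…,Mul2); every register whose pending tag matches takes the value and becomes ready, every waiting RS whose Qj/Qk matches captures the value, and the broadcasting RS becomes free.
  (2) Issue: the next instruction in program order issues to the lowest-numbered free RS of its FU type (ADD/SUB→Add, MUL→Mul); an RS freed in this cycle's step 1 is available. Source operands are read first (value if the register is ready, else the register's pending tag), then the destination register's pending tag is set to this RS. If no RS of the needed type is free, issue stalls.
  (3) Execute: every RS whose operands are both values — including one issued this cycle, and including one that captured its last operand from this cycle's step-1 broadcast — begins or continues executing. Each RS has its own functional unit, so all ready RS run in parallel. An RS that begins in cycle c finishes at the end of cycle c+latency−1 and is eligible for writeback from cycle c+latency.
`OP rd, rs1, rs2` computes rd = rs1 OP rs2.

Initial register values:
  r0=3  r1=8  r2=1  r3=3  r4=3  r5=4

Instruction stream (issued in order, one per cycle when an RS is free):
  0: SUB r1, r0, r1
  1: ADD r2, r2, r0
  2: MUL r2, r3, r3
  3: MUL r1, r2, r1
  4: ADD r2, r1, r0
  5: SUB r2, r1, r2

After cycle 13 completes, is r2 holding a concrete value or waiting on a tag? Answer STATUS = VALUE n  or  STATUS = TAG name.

STATUS = TAG Add2

  c1: issue SUB r1<-Add1  regs: r0:3,r1:Add1,r2:1,r3:3,r4:3,r5:4
  c2: issue ADD r2<-Add2  regs: r0:3,r1:Add1,r2:Add2,r3:3,r4:3,r5:4
  c3: issue MUL r2<-Mul1  regs: r0:3,r1:Add1,r2:Mul1,r3:3,r4:3,r5:4
  c4: CDB Add1=-5; issue MUL r1<-Mul2  regs: r0:3,r1:Mul2,r2:Mul1,r3:3,r4:3,r5:4
  c5: CDB Add2=4; issue ADD r2<-Add1  regs: r0:3,r1:Mul2,r2:Add1,r3:3,r4:3,r5:4
  c6: issue SUB r2<-Add2  regs: r0:3,r1:Mul2,r2:Add2,r3:3,r4:3,r5:4
  c7: CDB Mul1=9  regs: r0:3,r1:Mul2,r2:Add2,r3:3,r4:3,r5:4
  c8: -  regs: r0:3,r1:Mul2,r2:Add2,r3:3,r4:3,r5:4
  c9: -  regs: r0:3,r1:Mul2,r2:Add2,r3:3,r4:3,r5:4
  c10: -  regs: r0:3,r1:Mul2,r2:Add2,r3:3,r4:3,r5:4
  c11: CDB Mul2=-45  regs: r0:3,r1:-45,r2:Add2,r3:3,r4:3,r5:4
  c12: -  regs: r0:3,r1:-45,r2:Add2,r3:3,r4:3,r5:4
  c13: -  regs: r0:3,r1:-45,r2:Add2,r3:3,r4:3,r5:4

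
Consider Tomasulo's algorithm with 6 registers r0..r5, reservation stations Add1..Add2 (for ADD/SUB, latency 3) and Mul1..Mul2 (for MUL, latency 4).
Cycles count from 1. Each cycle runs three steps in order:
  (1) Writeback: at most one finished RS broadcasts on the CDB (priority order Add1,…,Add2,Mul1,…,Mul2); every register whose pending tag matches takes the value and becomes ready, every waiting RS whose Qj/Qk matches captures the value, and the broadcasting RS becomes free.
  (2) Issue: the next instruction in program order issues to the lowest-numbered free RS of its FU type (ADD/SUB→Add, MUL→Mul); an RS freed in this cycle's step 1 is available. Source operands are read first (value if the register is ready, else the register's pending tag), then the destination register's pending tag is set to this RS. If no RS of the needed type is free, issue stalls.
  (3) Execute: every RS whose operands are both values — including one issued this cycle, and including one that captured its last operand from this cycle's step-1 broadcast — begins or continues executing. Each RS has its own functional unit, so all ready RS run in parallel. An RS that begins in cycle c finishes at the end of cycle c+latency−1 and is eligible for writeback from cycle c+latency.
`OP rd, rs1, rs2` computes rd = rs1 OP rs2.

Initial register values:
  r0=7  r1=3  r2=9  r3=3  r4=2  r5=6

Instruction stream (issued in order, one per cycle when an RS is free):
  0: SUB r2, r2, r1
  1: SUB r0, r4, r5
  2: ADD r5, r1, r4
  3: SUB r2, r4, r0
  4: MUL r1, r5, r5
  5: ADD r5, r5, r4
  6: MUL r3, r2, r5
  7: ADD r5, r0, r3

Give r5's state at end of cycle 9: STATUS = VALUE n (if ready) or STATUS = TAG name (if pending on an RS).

cycle 1: issue SUB r2<-Add1 // r0:7,r1:3,r2:Add1,r3:3,r4:2,r5:6
cycle 2: issue SUB r0<-Add2 // r0:Add2,r1:3,r2:Add1,r3:3,r4:2,r5:6
cycle 3: stall // r0:Add2,r1:3,r2:Add1,r3:3,r4:2,r5:6
cycle 4: CDB Add1=6; issue ADD r5<-Add1 // r0:Add2,r1:3,r2:6,r3:3,r4:2,r5:Add1
cycle 5: CDB Add2=-4; issue SUB r2<-Add2 // r0:-4,r1:3,r2:Add2,r3:3,r4:2,r5:Add1
cycle 6: issue MUL r1<-Mul1 // r0:-4,r1:Mul1,r2:Add2,r3:3,r4:2,r5:Add1
cycle 7: CDB Add1=5; issue ADD r5<-Add1 // r0:-4,r1:Mul1,r2:Add2,r3:3,r4:2,r5:Add1
cycle 8: CDB Add2=6; issue MUL r3<-Mul2 // r0:-4,r1:Mul1,r2:6,r3:Mul2,r4:2,r5:Add1
cycle 9: issue ADD r5<-Add2 // r0:-4,r1:Mul1,r2:6,r3:Mul2,r4:2,r5:Add2

STATUS = TAG Add2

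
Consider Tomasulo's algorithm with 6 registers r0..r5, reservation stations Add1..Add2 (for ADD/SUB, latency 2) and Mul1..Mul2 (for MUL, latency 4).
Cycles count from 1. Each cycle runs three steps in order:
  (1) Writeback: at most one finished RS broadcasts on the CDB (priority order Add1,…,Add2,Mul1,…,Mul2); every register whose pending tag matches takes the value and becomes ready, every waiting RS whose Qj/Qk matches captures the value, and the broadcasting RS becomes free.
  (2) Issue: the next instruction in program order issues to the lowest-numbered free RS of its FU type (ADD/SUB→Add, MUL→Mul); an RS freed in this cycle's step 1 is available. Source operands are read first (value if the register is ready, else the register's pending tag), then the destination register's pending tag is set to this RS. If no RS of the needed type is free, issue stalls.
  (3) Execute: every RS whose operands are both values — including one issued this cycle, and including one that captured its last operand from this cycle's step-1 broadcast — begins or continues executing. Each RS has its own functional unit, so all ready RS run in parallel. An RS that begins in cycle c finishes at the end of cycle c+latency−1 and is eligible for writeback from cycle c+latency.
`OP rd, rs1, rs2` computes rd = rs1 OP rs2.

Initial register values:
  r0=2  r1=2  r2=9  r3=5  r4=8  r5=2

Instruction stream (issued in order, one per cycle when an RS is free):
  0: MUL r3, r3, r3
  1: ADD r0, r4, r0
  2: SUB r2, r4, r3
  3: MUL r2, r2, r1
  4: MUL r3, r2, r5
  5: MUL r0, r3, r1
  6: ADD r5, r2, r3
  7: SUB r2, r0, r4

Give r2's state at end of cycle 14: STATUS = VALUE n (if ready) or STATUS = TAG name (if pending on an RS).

cycle 1: issue MUL r3<-Mul1 // r0:2,r1:2,r2:9,r3:Mul1,r4:8,r5:2
cycle 2: issue ADD r0<-Add1 // r0:Add1,r1:2,r2:9,r3:Mul1,r4:8,r5:2
cycle 3: issue SUB r2<-Add2 // r0:Add1,r1:2,r2:Add2,r3:Mul1,r4:8,r5:2
cycle 4: CDB Add1=10; issue MUL r2<-Mul2 // r0:10,r1:2,r2:Mul2,r3:Mul1,r4:8,r5:2
cycle 5: CDB Mul1=25; issue MUL r3<-Mul1 // r0:10,r1:2,r2:Mul2,r3:Mul1,r4:8,r5:2
cycle 6: stall // r0:10,r1:2,r2:Mul2,r3:Mul1,r4:8,r5:2
cycle 7: CDB Add2=-17; stall // r0:10,r1:2,r2:Mul2,r3:Mul1,r4:8,r5:2
cycle 8: stall // r0:10,r1:2,r2:Mul2,r3:Mul1,r4:8,r5:2
cycle 9: stall // r0:10,r1:2,r2:Mul2,r3:Mul1,r4:8,r5:2
cycle 10: stall // r0:10,r1:2,r2:Mul2,r3:Mul1,r4:8,r5:2
cycle 11: CDB Mul2=-34; issue MUL r0<-Mul2 // r0:Mul2,r1:2,r2:-34,r3:Mul1,r4:8,r5:2
cycle 12: issue ADD r5<-Add1 // r0:Mul2,r1:2,r2:-34,r3:Mul1,r4:8,r5:Add1
cycle 13: issue SUB r2<-Add2 // r0:Mul2,r1:2,r2:Add2,r3:Mul1,r4:8,r5:Add1
cycle 14: - // r0:Mul2,r1:2,r2:Add2,r3:Mul1,r4:8,r5:Add1

STATUS = TAG Add2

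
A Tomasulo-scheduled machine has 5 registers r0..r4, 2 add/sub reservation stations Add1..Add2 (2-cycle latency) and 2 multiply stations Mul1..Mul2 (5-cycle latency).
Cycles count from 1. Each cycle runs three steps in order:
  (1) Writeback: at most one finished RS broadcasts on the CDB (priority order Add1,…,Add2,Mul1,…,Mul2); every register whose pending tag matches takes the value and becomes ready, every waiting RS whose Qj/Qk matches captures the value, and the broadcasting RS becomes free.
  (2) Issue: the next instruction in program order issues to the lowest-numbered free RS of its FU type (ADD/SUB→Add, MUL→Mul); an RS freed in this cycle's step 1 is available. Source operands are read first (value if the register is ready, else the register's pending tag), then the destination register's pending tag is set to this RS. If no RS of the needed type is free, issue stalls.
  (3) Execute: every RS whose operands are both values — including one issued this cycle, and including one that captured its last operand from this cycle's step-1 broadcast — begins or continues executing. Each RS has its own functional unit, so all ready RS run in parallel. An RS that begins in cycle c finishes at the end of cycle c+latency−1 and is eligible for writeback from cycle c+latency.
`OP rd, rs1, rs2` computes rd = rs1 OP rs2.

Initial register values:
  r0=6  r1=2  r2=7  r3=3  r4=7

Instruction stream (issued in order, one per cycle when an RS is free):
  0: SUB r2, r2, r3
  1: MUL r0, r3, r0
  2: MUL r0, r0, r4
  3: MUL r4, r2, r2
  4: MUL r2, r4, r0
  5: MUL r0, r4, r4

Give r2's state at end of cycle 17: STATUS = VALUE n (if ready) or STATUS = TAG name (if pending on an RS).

STATUS = TAG Mul1

c1: issue SUB r2<-Add1 | r0:6,r1:2,r2:Add1,r3:3,r4:7
c2: issue MUL r0<-Mul1 | r0:Mul1,r1:2,r2:Add1,r3:3,r4:7
c3: CDB Add1=4; issue MUL r0<-Mul2 | r0:Mul2,r1:2,r2:4,r3:3,r4:7
c4: stall | r0:Mul2,r1:2,r2:4,r3:3,r4:7
c5: stall | r0:Mul2,r1:2,r2:4,r3:3,r4:7
c6: stall | r0:Mul2,r1:2,r2:4,r3:3,r4:7
c7: CDB Mul1=18; issue MUL r4<-Mul1 | r0:Mul2,r1:2,r2:4,r3:3,r4:Mul1
c8: stall | r0:Mul2,r1:2,r2:4,r3:3,r4:Mul1
c9: stall | r0:Mul2,r1:2,r2:4,r3:3,r4:Mul1
c10: stall | r0:Mul2,r1:2,r2:4,r3:3,r4:Mul1
c11: stall | r0:Mul2,r1:2,r2:4,r3:3,r4:Mul1
c12: CDB Mul1=16; issue MUL r2<-Mul1 | r0:Mul2,r1:2,r2:Mul1,r3:3,r4:16
c13: CDB Mul2=126; issue MUL r0<-Mul2 | r0:Mul2,r1:2,r2:Mul1,r3:3,r4:16
c14: - | r0:Mul2,r1:2,r2:Mul1,r3:3,r4:16
c15: - | r0:Mul2,r1:2,r2:Mul1,r3:3,r4:16
c16: - | r0:Mul2,r1:2,r2:Mul1,r3:3,r4:16
c17: - | r0:Mul2,r1:2,r2:Mul1,r3:3,r4:16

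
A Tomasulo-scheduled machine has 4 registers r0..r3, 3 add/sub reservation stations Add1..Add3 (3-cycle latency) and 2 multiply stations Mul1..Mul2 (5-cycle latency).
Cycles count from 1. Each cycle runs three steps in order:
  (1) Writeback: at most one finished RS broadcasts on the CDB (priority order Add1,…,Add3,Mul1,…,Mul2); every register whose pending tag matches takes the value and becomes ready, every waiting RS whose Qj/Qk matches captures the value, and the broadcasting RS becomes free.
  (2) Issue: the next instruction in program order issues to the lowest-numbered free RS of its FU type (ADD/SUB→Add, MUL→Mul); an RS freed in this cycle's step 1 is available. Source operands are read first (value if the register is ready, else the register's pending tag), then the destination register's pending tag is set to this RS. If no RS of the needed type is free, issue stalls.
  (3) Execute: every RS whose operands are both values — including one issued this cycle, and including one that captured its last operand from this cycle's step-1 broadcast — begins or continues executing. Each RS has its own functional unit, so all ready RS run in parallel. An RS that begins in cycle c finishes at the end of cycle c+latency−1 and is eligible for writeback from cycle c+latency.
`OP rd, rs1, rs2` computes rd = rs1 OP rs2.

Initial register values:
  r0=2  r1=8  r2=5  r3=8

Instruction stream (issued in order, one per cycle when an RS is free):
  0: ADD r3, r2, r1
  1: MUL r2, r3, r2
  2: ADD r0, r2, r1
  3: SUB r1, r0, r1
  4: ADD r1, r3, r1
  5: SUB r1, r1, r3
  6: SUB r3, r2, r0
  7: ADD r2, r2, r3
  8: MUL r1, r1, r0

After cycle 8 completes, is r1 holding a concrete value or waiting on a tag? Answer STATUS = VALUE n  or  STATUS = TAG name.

STATUS = TAG Add3

  c1: issue ADD r3<-Add1  regs: r0:2,r1:8,r2:5,r3:Add1
  c2: issue MUL r2<-Mul1  regs: r0:2,r1:8,r2:Mul1,r3:Add1
  c3: issue ADD r0<-Add2  regs: r0:Add2,r1:8,r2:Mul1,r3:Add1
  c4: CDB Add1=13; issue SUB r1<-Add1  regs: r0:Add2,r1:Add1,r2:Mul1,r3:13
  c5: issue ADD r1<-Add3  regs: r0:Add2,r1:Add3,r2:Mul1,r3:13
  c6: stall  regs: r0:Add2,r1:Add3,r2:Mul1,r3:13
  c7: stall  regs: r0:Add2,r1:Add3,r2:Mul1,r3:13
  c8: stall  regs: r0:Add2,r1:Add3,r2:Mul1,r3:13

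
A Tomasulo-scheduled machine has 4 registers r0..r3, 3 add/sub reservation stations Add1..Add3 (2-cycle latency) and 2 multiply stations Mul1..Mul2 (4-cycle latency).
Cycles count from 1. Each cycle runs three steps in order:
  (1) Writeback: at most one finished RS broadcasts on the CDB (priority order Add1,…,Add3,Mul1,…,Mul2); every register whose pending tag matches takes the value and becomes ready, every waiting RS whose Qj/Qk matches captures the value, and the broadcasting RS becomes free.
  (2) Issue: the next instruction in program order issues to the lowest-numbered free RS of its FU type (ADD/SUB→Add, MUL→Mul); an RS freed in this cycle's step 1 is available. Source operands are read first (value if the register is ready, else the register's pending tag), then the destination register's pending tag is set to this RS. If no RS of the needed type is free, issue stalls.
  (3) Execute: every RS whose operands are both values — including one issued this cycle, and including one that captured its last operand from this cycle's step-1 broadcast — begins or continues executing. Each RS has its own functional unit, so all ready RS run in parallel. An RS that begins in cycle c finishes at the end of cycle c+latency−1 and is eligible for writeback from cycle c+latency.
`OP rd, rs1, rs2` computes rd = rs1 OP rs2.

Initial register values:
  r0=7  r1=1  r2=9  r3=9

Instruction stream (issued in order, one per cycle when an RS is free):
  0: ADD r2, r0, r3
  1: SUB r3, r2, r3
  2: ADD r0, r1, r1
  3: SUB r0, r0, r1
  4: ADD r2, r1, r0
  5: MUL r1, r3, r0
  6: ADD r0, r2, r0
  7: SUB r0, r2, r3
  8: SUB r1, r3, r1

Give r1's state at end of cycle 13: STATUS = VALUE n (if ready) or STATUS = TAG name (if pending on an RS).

c1: issue ADD r2<-Add1 | r0:7,r1:1,r2:Add1,r3:9
c2: issue SUB r3<-Add2 | r0:7,r1:1,r2:Add1,r3:Add2
c3: CDB Add1=16; issue ADD r0<-Add1 | r0:Add1,r1:1,r2:16,r3:Add2
c4: issue SUB r0<-Add3 | r0:Add3,r1:1,r2:16,r3:Add2
c5: CDB Add1=2; issue ADD r2<-Add1 | r0:Add3,r1:1,r2:Add1,r3:Add2
c6: CDB Add2=7; issue MUL r1<-Mul1 | r0:Add3,r1:Mul1,r2:Add1,r3:7
c7: CDB Add3=1; issue ADD r0<-Add2 | r0:Add2,r1:Mul1,r2:Add1,r3:7
c8: issue SUB r0<-Add3 | r0:Add3,r1:Mul1,r2:Add1,r3:7
c9: CDB Add1=2; issue SUB r1<-Add1 | r0:Add3,r1:Add1,r2:2,r3:7
c10: - | r0:Add3,r1:Add1,r2:2,r3:7
c11: CDB Add2=3 | r0:Add3,r1:Add1,r2:2,r3:7
c12: CDB Add3=-5 | r0:-5,r1:Add1,r2:2,r3:7
c13: CDB Mul1=7 | r0:-5,r1:Add1,r2:2,r3:7

STATUS = TAG Add1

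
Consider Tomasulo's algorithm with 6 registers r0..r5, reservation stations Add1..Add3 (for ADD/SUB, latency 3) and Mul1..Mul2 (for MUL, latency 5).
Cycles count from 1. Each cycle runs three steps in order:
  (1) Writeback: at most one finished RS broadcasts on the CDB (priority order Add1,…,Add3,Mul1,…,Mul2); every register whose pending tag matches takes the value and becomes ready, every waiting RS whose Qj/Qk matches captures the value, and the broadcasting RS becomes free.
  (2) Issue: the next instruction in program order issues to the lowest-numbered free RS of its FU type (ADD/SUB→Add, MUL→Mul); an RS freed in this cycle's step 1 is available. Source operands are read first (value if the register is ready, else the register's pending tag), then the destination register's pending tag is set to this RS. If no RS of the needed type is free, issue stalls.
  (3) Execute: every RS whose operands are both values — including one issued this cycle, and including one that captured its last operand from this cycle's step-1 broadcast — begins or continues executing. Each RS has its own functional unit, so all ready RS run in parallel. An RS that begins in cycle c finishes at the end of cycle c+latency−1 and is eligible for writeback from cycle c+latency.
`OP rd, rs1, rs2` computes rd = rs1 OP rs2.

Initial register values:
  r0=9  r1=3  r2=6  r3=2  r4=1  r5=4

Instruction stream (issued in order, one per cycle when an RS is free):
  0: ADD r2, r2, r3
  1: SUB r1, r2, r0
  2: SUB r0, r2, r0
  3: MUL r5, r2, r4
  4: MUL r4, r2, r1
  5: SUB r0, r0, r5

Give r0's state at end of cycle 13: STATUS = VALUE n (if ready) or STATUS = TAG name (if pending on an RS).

STATUS = VALUE -9

  c1: issue ADD r2<-Add1  regs: r0:9,r1:3,r2:Add1,r3:2,r4:1,r5:4
  c2: issue SUB r1<-Add2  regs: r0:9,r1:Add2,r2:Add1,r3:2,r4:1,r5:4
  c3: issue SUB r0<-Add3  regs: r0:Add3,r1:Add2,r2:Add1,r3:2,r4:1,r5:4
  c4: CDB Add1=8; issue MUL r5<-Mul1  regs: r0:Add3,r1:Add2,r2:8,r3:2,r4:1,r5:Mul1
  c5: issue MUL r4<-Mul2  regs: r0:Add3,r1:Add2,r2:8,r3:2,r4:Mul2,r5:Mul1
  c6: issue SUB r0<-Add1  regs: r0:Add1,r1:Add2,r2:8,r3:2,r4:Mul2,r5:Mul1
  c7: CDB Add2=-1  regs: r0:Add1,r1:-1,r2:8,r3:2,r4:Mul2,r5:Mul1
  c8: CDB Add3=-1  regs: r0:Add1,r1:-1,r2:8,r3:2,r4:Mul2,r5:Mul1
  c9: CDB Mul1=8  regs: r0:Add1,r1:-1,r2:8,r3:2,r4:Mul2,r5:8
  c10: -  regs: r0:Add1,r1:-1,r2:8,r3:2,r4:Mul2,r5:8
  c11: -  regs: r0:Add1,r1:-1,r2:8,r3:2,r4:Mul2,r5:8
  c12: CDB Add1=-9  regs: r0:-9,r1:-1,r2:8,r3:2,r4:Mul2,r5:8
  c13: CDB Mul2=-8  regs: r0:-9,r1:-1,r2:8,r3:2,r4:-8,r5:8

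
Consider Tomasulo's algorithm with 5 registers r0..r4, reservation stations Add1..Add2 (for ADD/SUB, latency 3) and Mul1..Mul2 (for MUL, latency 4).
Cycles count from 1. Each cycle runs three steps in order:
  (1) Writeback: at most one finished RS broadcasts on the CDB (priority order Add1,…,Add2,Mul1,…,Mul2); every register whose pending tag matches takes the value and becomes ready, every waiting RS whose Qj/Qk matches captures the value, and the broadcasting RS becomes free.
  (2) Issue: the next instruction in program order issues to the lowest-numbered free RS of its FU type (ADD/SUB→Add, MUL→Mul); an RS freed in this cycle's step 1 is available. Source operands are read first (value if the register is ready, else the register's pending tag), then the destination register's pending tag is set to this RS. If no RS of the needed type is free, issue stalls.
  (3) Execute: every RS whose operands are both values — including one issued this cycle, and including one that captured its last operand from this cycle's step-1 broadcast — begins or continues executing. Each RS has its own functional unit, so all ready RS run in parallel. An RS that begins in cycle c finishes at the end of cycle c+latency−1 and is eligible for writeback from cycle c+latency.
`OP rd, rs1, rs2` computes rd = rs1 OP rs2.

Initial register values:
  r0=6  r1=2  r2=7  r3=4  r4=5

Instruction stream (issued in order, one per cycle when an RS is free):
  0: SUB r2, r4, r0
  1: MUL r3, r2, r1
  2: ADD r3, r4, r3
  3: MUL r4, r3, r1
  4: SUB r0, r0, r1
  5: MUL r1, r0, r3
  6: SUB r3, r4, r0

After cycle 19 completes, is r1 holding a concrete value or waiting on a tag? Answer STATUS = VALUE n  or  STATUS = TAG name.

STATUS = VALUE 12

c1: issue SUB r2<-Add1 | r0:6,r1:2,r2:Add1,r3:4,r4:5
c2: issue MUL r3<-Mul1 | r0:6,r1:2,r2:Add1,r3:Mul1,r4:5
c3: issue ADD r3<-Add2 | r0:6,r1:2,r2:Add1,r3:Add2,r4:5
c4: CDB Add1=-1; issue MUL r4<-Mul2 | r0:6,r1:2,r2:-1,r3:Add2,r4:Mul2
c5: issue SUB r0<-Add1 | r0:Add1,r1:2,r2:-1,r3:Add2,r4:Mul2
c6: stall | r0:Add1,r1:2,r2:-1,r3:Add2,r4:Mul2
c7: stall | r0:Add1,r1:2,r2:-1,r3:Add2,r4:Mul2
c8: CDB Add1=4; stall | r0:4,r1:2,r2:-1,r3:Add2,r4:Mul2
c9: CDB Mul1=-2; issue MUL r1<-Mul1 | r0:4,r1:Mul1,r2:-1,r3:Add2,r4:Mul2
c10: issue SUB r3<-Add1 | r0:4,r1:Mul1,r2:-1,r3:Add1,r4:Mul2
c11: - | r0:4,r1:Mul1,r2:-1,r3:Add1,r4:Mul2
c12: CDB Add2=3 | r0:4,r1:Mul1,r2:-1,r3:Add1,r4:Mul2
c13: - | r0:4,r1:Mul1,r2:-1,r3:Add1,r4:Mul2
c14: - | r0:4,r1:Mul1,r2:-1,r3:Add1,r4:Mul2
c15: - | r0:4,r1:Mul1,r2:-1,r3:Add1,r4:Mul2
c16: CDB Mul1=12 | r0:4,r1:12,r2:-1,r3:Add1,r4:Mul2
c17: CDB Mul2=6 | r0:4,r1:12,r2:-1,r3:Add1,r4:6
c18: - | r0:4,r1:12,r2:-1,r3:Add1,r4:6
c19: - | r0:4,r1:12,r2:-1,r3:Add1,r4:6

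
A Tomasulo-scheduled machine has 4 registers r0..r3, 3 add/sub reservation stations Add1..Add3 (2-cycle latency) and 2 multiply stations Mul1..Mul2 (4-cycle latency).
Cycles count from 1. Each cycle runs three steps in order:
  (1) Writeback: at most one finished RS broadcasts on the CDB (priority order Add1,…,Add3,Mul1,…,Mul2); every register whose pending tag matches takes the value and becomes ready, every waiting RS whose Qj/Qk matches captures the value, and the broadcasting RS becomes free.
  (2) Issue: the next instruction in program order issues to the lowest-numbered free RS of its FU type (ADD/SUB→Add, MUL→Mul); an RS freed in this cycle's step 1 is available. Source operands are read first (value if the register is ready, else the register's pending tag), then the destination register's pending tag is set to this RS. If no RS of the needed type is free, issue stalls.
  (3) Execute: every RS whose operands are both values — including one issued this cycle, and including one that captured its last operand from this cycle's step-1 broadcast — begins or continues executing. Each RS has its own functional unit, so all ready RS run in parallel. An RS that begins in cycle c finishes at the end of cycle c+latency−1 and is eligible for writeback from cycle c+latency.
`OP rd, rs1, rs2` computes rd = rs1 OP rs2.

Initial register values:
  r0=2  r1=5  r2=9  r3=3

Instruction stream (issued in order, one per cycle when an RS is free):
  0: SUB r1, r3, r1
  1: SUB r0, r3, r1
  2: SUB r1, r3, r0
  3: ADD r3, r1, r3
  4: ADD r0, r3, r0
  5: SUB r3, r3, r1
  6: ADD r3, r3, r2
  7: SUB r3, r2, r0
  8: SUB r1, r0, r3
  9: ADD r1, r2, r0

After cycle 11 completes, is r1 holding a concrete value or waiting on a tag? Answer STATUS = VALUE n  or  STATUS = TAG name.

cycle 1: issue SUB r1<-Add1 // r0:2,r1:Add1,r2:9,r3:3
cycle 2: issue SUB r0<-Add2 // r0:Add2,r1:Add1,r2:9,r3:3
cycle 3: CDB Add1=-2; issue SUB r1<-Add1 // r0:Add2,r1:Add1,r2:9,r3:3
cycle 4: issue ADD r3<-Add3 // r0:Add2,r1:Add1,r2:9,r3:Add3
cycle 5: CDB Add2=5; issue ADD r0<-Add2 // r0:Add2,r1:Add1,r2:9,r3:Add3
cycle 6: stall // r0:Add2,r1:Add1,r2:9,r3:Add3
cycle 7: CDB Add1=-2; issue SUB r3<-Add1 // r0:Add2,r1:-2,r2:9,r3:Add1
cycle 8: stall // r0:Add2,r1:-2,r2:9,r3:Add1
cycle 9: CDB Add3=1; issue ADD r3<-Add3 // r0:Add2,r1:-2,r2:9,r3:Add3
cycle 10: stall // r0:Add2,r1:-2,r2:9,r3:Add3
cycle 11: CDB Add1=3; issue SUB r3<-Add1 // r0:Add2,r1:-2,r2:9,r3:Add1

STATUS = VALUE -2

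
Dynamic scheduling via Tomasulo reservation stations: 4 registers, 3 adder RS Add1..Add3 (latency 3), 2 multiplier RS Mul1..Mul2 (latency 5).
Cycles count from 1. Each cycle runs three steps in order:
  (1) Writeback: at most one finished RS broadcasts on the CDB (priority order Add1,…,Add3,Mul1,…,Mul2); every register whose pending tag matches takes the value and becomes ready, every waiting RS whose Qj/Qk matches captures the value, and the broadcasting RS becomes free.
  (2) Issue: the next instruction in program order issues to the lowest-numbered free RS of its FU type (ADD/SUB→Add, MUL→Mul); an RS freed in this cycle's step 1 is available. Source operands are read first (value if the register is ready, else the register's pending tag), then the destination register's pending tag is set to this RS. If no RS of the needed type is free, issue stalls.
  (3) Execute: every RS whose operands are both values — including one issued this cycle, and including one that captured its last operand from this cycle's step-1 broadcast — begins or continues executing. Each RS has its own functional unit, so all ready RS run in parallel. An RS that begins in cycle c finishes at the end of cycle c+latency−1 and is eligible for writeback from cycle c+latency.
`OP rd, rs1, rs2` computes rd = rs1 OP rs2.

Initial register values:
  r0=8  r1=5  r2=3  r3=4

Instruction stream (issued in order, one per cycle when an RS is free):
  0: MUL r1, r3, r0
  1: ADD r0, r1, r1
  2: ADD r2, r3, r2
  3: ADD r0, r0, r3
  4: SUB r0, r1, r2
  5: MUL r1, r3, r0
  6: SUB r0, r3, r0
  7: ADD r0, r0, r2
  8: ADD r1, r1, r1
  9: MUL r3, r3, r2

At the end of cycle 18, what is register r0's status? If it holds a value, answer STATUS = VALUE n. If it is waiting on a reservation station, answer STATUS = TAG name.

  c1: issue MUL r1<-Mul1  regs: r0:8,r1:Mul1,r2:3,r3:4
  c2: issue ADD r0<-Add1  regs: r0:Add1,r1:Mul1,r2:3,r3:4
  c3: issue ADD r2<-Add2  regs: r0:Add1,r1:Mul1,r2:Add2,r3:4
  c4: issue ADD r0<-Add3  regs: r0:Add3,r1:Mul1,r2:Add2,r3:4
  c5: stall  regs: r0:Add3,r1:Mul1,r2:Add2,r3:4
  c6: CDB Add2=7; issue SUB r0<-Add2  regs: r0:Add2,r1:Mul1,r2:7,r3:4
  c7: CDB Mul1=32; issue MUL r1<-Mul1  regs: r0:Add2,r1:Mul1,r2:7,r3:4
  c8: stall  regs: r0:Add2,r1:Mul1,r2:7,r3:4
  c9: stall  regs: r0:Add2,r1:Mul1,r2:7,r3:4
  c10: CDB Add1=64; issue SUB r0<-Add1  regs: r0:Add1,r1:Mul1,r2:7,r3:4
  c11: CDB Add2=25; issue ADD r0<-Add2  regs: r0:Add2,r1:Mul1,r2:7,r3:4
  c12: stall  regs: r0:Add2,r1:Mul1,r2:7,r3:4
  c13: CDB Add3=68; issue ADD r1<-Add3  regs: r0:Add2,r1:Add3,r2:7,r3:4
  c14: CDB Add1=-21; issue MUL r3<-Mul2  regs: r0:Add2,r1:Add3,r2:7,r3:Mul2
  c15: -  regs: r0:Add2,r1:Add3,r2:7,r3:Mul2
  c16: CDB Mul1=100  regs: r0:Add2,r1:Add3,r2:7,r3:Mul2
  c17: CDB Add2=-14  regs: r0:-14,r1:Add3,r2:7,r3:Mul2
  c18: -  regs: r0:-14,r1:Add3,r2:7,r3:Mul2

STATUS = VALUE -14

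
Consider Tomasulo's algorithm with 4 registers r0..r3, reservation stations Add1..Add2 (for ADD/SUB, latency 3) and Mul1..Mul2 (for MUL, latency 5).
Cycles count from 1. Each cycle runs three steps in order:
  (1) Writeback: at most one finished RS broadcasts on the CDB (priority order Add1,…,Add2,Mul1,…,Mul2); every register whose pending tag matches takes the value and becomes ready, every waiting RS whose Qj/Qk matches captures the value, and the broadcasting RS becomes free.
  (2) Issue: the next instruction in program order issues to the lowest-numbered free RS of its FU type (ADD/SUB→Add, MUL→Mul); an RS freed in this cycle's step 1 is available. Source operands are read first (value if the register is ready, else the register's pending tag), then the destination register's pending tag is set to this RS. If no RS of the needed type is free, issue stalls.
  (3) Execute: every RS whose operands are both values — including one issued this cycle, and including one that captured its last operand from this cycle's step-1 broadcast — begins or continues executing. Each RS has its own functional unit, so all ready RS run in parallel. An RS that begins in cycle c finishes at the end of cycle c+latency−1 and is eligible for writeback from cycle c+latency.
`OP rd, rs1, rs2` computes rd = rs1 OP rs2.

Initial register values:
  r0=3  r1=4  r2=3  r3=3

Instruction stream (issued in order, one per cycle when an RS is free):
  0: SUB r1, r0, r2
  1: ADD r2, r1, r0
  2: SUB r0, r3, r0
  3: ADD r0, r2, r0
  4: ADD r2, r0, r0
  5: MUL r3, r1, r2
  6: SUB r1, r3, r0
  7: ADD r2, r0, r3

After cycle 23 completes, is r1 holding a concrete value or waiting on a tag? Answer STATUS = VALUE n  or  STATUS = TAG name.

STATUS = VALUE -3

c1: issue SUB r1<-Add1 | r0:3,r1:Add1,r2:3,r3:3
c2: issue ADD r2<-Add2 | r0:3,r1:Add1,r2:Add2,r3:3
c3: stall | r0:3,r1:Add1,r2:Add2,r3:3
c4: CDB Add1=0; issue SUB r0<-Add1 | r0:Add1,r1:0,r2:Add2,r3:3
c5: stall | r0:Add1,r1:0,r2:Add2,r3:3
c6: stall | r0:Add1,r1:0,r2:Add2,r3:3
c7: CDB Add1=0; issue ADD r0<-Add1 | r0:Add1,r1:0,r2:Add2,r3:3
c8: CDB Add2=3; issue ADD r2<-Add2 | r0:Add1,r1:0,r2:Add2,r3:3
c9: issue MUL r3<-Mul1 | r0:Add1,r1:0,r2:Add2,r3:Mul1
c10: stall | r0:Add1,r1:0,r2:Add2,r3:Mul1
c11: CDB Add1=3; issue SUB r1<-Add1 | r0:3,r1:Add1,r2:Add2,r3:Mul1
c12: stall | r0:3,r1:Add1,r2:Add2,r3:Mul1
c13: stall | r0:3,r1:Add1,r2:Add2,r3:Mul1
c14: CDB Add2=6; issue ADD r2<-Add2 | r0:3,r1:Add1,r2:Add2,r3:Mul1
c15: - | r0:3,r1:Add1,r2:Add2,r3:Mul1
c16: - | r0:3,r1:Add1,r2:Add2,r3:Mul1
c17: - | r0:3,r1:Add1,r2:Add2,r3:Mul1
c18: - | r0:3,r1:Add1,r2:Add2,r3:Mul1
c19: CDB Mul1=0 | r0:3,r1:Add1,r2:Add2,r3:0
c20: - | r0:3,r1:Add1,r2:Add2,r3:0
c21: - | r0:3,r1:Add1,r2:Add2,r3:0
c22: CDB Add1=-3 | r0:3,r1:-3,r2:Add2,r3:0
c23: CDB Add2=3 | r0:3,r1:-3,r2:3,r3:0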